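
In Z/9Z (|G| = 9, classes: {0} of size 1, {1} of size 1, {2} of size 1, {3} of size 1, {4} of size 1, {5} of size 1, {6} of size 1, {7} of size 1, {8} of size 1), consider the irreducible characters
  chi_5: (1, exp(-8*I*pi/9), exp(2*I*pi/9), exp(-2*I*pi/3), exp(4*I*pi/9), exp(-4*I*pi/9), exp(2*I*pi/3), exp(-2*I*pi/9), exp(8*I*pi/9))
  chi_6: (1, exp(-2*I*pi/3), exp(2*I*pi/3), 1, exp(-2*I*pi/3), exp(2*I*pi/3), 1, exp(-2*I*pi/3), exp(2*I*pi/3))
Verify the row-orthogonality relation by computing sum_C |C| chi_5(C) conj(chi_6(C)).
Sum = 0; so <chi_5, chi_6> = 0 (distinct irreducibles are orthogonal).

Derivation: Compute term by term over conjugacy classes (|C| * chi_5(C) * conj(chi_6(C))):
  1*(1)*conj(1) + 1*(exp(-8*I*pi/9))*conj(exp(-2*I*pi/3)) + 1*(exp(2*I*pi/9))*conj(exp(2*I*pi/3)) + 1*(exp(-2*I*pi/3))*conj(1) + 1*(exp(4*I*pi/9))*conj(exp(-2*I*pi/3)) + 1*(exp(-4*I*pi/9))*conj(exp(2*I*pi/3)) + 1*(exp(2*I*pi/3))*conj(1) + 1*(exp(-2*I*pi/9))*conj(exp(-2*I*pi/3)) + 1*(exp(8*I*pi/9))*conj(exp(2*I*pi/3))
  = (1) + (exp(-2*I*pi/9)) + (exp(-4*I*pi/9)) + (exp(-2*I*pi/3)) + (exp(-8*I*pi/9)) + (exp(8*I*pi/9)) + (exp(2*I*pi/3)) + (exp(4*I*pi/9)) + (exp(2*I*pi/9))
  = 0.
(Exp terms are combined using exp(i*s)*conj(exp(i*t)) = exp(i*(s-t)), and sums of them are collapsed using the identity that for every m > 1 the m distinct m-th roots of unity sum to 0, e.g. 1 + exp(2*I*pi/3) + exp(-2*I*pi/3) = 0.)
Dividing by |G| = 9 gives 0/9 = 0, matching the row-orthogonality relation <chi_5, chi_6> = [chi_5 = chi_6].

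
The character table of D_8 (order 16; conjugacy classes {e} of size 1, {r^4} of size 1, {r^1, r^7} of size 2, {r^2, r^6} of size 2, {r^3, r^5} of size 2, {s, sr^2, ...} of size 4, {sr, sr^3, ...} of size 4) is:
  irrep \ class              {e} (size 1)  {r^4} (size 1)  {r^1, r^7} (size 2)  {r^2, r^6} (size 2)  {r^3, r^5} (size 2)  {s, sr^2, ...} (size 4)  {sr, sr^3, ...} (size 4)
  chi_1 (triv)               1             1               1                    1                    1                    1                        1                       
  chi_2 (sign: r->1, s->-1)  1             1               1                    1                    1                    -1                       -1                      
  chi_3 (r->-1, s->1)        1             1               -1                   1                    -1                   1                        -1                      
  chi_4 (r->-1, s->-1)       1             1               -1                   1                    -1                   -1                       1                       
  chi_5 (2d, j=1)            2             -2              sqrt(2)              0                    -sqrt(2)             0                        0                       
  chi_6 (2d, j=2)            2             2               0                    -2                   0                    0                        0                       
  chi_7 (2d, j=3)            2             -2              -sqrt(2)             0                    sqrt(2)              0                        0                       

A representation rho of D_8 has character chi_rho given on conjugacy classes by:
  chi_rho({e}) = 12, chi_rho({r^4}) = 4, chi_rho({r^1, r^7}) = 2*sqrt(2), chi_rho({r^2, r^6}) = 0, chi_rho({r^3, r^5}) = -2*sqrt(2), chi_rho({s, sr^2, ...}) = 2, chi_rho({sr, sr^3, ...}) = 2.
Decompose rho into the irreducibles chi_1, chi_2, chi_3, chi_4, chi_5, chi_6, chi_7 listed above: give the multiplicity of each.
Multiplicities: chi_1: 2, chi_2: 0, chi_3: 1, chi_4: 1, chi_5: 2, chi_6: 2, chi_7: 0.

Explanation: Use <chi_rho, chi> = (1/|G|) sum_C |C| * chi_rho(C) * conj(chi(C)) with |G| = 16 for each irreducible chi in the table:
  <chi_rho, chi_1> = (1/16)[1*(12)*conj(1) + 1*(4)*conj(1) + 2*(2*sqrt(2))*conj(1) + 2*(0)*conj(1) + 2*(-2*sqrt(2))*conj(1) + 4*(2)*conj(1) + 4*(2)*conj(1)]
      = (1/16)[(12) + (4) + (4*sqrt(2)) + (0) + (-4*sqrt(2)) + (8) + (8)] = 32/16 = 2
  <chi_rho, chi_2> = (1/16)[1*(12)*conj(1) + 1*(4)*conj(1) + 2*(2*sqrt(2))*conj(1) + 2*(0)*conj(1) + 2*(-2*sqrt(2))*conj(1) + 4*(2)*conj(-1) + 4*(2)*conj(-1)]
      = (1/16)[(12) + (4) + (4*sqrt(2)) + (0) + (-4*sqrt(2)) + (-8) + (-8)] = 0/16 = 0
  <chi_rho, chi_3> = (1/16)[1*(12)*conj(1) + 1*(4)*conj(1) + 2*(2*sqrt(2))*conj(-1) + 2*(0)*conj(1) + 2*(-2*sqrt(2))*conj(-1) + 4*(2)*conj(1) + 4*(2)*conj(-1)]
      = (1/16)[(12) + (4) + (-4*sqrt(2)) + (0) + (4*sqrt(2)) + (8) + (-8)] = 16/16 = 1
  <chi_rho, chi_4> = (1/16)[1*(12)*conj(1) + 1*(4)*conj(1) + 2*(2*sqrt(2))*conj(-1) + 2*(0)*conj(1) + 2*(-2*sqrt(2))*conj(-1) + 4*(2)*conj(-1) + 4*(2)*conj(1)]
      = (1/16)[(12) + (4) + (-4*sqrt(2)) + (0) + (4*sqrt(2)) + (-8) + (8)] = 16/16 = 1
  <chi_rho, chi_5> = (1/16)[1*(12)*conj(2) + 1*(4)*conj(-2) + 2*(2*sqrt(2))*conj(sqrt(2)) + 2*(0)*conj(0) + 2*(-2*sqrt(2))*conj(-sqrt(2)) + 4*(2)*conj(0) + 4*(2)*conj(0)]
      = (1/16)[(24) + (-8) + (8) + (0) + (8) + (0) + (0)] = 32/16 = 2
  <chi_rho, chi_6> = (1/16)[1*(12)*conj(2) + 1*(4)*conj(2) + 2*(2*sqrt(2))*conj(0) + 2*(0)*conj(-2) + 2*(-2*sqrt(2))*conj(0) + 4*(2)*conj(0) + 4*(2)*conj(0)]
      = (1/16)[(24) + (8) + (0) + (0) + (0) + (0) + (0)] = 32/16 = 2
  <chi_rho, chi_7> = (1/16)[1*(12)*conj(2) + 1*(4)*conj(-2) + 2*(2*sqrt(2))*conj(-sqrt(2)) + 2*(0)*conj(0) + 2*(-2*sqrt(2))*conj(sqrt(2)) + 4*(2)*conj(0) + 4*(2)*conj(0)]
      = (1/16)[(24) + (-8) + (-8) + (0) + (-8) + (0) + (0)] = 0/16 = 0
Dimension check: dim(rho) = sum (mult * dim) = 2*1 + 0*1 + 1*1 + 1*1 + 2*2 + 2*2 + 0*2 = 12 = chi_rho(e) = 12.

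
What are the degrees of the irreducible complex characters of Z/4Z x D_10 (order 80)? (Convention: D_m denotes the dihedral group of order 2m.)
Dimensions: 1, 1, 1, 1, 1, 1, 1, 1, 1, 1, 1, 1, 1, 1, 1, 1, 2, 2, 2, 2, 2, 2, 2, 2, 2, 2, 2, 2, 2, 2, 2, 2

Why: There are 32 irreducibles (= number of conjugacy classes). Their dimensions d_i satisfy sum d_i^2 = |G| = 80: 1 + 1 + 1 + 1 + 1 + 1 + 1 + 1 + 1 + 1 + 1 + 1 + 1 + 1 + 1 + 1 + 4 + 4 + 4 + 4 + 4 + 4 + 4 + 4 + 4 + 4 + 4 + 4 + 4 + 4 + 4 + 4 = 80. (For the product with Z/4Z: each of the 4 1-dim characters of Z/4Z tensors with each irrep of D_10, giving 4 copies of each D_10-dimension.)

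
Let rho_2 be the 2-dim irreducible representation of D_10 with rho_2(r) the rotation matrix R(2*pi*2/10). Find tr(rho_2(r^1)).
chi_{rho_2}(r^1) = 2*cos(2*pi*2*1/10) = -1/2 + sqrt(5)/2

Solution. rho_2(r^1) is rotation by angle 2*pi*2*1/10, whose trace is 2*cos(2*pi*2*1/10) = -1/2 + sqrt(5)/2.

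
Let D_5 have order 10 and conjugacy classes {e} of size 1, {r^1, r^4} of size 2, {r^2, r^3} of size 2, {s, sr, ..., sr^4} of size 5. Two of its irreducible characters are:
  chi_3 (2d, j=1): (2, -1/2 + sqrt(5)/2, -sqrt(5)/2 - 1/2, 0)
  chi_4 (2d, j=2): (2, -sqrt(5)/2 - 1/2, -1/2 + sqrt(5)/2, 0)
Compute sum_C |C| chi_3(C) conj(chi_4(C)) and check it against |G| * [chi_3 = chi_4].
Sum = 0; so <chi_3, chi_4> = 0 (distinct irreducibles are orthogonal).

Justification: Compute term by term over conjugacy classes (|C| * chi_3(C) * conj(chi_4(C))):
  1*(2)*conj(2) + 2*(-1/2 + sqrt(5)/2)*conj(-sqrt(5)/2 - 1/2) + 2*(-sqrt(5)/2 - 1/2)*conj(-1/2 + sqrt(5)/2) + 5*(0)*conj(0)
  = (4) + (-2) + (-2) + (0)
  = 0.
Dividing by |G| = 10 gives 0/10 = 0, matching the row-orthogonality relation <chi_3, chi_4> = [chi_3 = chi_4].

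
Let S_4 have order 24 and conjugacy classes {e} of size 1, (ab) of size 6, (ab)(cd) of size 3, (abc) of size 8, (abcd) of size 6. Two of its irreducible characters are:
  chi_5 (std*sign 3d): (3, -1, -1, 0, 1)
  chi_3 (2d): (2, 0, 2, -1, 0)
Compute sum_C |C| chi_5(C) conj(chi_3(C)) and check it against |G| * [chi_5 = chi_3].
Sum = 0; so <chi_5, chi_3> = 0 (distinct irreducibles are orthogonal).

Argument: Compute term by term over conjugacy classes (|C| * chi_5(C) * conj(chi_3(C))):
  1*(3)*conj(2) + 6*(-1)*conj(0) + 3*(-1)*conj(2) + 8*(0)*conj(-1) + 6*(1)*conj(0)
  = (6) + (0) + (-6) + (0) + (0)
  = 0.
Dividing by |G| = 24 gives 0/24 = 0, matching the row-orthogonality relation <chi_5, chi_3> = [chi_5 = chi_3].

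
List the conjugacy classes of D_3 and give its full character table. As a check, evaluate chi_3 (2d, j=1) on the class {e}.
Conjugacy classes: {e} of size 1, {r^1, r^2} of size 2, {s, sr, ..., sr^2} of size 3.
Character table:
  irrep \ class              {e} (size 1)  {r^1, r^2} (size 2)  {s, sr, ..., sr^2} (size 3)
  chi_1 (triv)               1             1                    1                          
  chi_2 (sign: r->1, s->-1)  1             1                    -1                         
  chi_3 (2d, j=1)            2             -1                   0                          

Spot check: chi_3 (2d, j=1) on {e} = 2.

D_3 has order 2*3 = 6 with 3 conjugacy classes, hence 3 irreducibles. Sum of squared dims 1 + 1 + 4 = 6 = |G|. Linear characters come from the abelianisation; the 2-dimensional irreps have character r^k -> 2*cos(2*pi*j*k/3), reflections -> 0.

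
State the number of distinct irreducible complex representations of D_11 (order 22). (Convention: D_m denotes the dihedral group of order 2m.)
7

Solution. The number of irreducible complex representations of a finite group equals its number of conjugacy classes. D_11 has 7 conjugacy classes ((n+3)/2 for n odd), so D_11 (order 22) has exactly 7 irreducible complex representations.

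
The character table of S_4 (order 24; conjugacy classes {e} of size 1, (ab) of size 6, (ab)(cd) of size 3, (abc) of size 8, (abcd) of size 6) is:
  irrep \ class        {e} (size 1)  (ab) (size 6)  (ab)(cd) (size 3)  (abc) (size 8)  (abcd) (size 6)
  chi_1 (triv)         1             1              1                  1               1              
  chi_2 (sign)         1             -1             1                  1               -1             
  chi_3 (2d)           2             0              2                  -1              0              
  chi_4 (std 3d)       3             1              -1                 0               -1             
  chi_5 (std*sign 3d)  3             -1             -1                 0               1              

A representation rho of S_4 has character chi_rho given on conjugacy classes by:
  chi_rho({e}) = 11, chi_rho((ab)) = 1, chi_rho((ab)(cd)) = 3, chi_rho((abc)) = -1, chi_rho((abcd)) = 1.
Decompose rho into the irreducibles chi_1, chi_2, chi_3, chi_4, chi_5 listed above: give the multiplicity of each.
Multiplicities: chi_1: 1, chi_2: 0, chi_3: 2, chi_4: 1, chi_5: 1.

Working: Use <chi_rho, chi> = (1/|G|) sum_C |C| * chi_rho(C) * conj(chi(C)) with |G| = 24 for each irreducible chi in the table:
  <chi_rho, chi_1> = (1/24)[1*(11)*conj(1) + 6*(1)*conj(1) + 3*(3)*conj(1) + 8*(-1)*conj(1) + 6*(1)*conj(1)]
      = (1/24)[(11) + (6) + (9) + (-8) + (6)] = 24/24 = 1
  <chi_rho, chi_2> = (1/24)[1*(11)*conj(1) + 6*(1)*conj(-1) + 3*(3)*conj(1) + 8*(-1)*conj(1) + 6*(1)*conj(-1)]
      = (1/24)[(11) + (-6) + (9) + (-8) + (-6)] = 0/24 = 0
  <chi_rho, chi_3> = (1/24)[1*(11)*conj(2) + 6*(1)*conj(0) + 3*(3)*conj(2) + 8*(-1)*conj(-1) + 6*(1)*conj(0)]
      = (1/24)[(22) + (0) + (18) + (8) + (0)] = 48/24 = 2
  <chi_rho, chi_4> = (1/24)[1*(11)*conj(3) + 6*(1)*conj(1) + 3*(3)*conj(-1) + 8*(-1)*conj(0) + 6*(1)*conj(-1)]
      = (1/24)[(33) + (6) + (-9) + (0) + (-6)] = 24/24 = 1
  <chi_rho, chi_5> = (1/24)[1*(11)*conj(3) + 6*(1)*conj(-1) + 3*(3)*conj(-1) + 8*(-1)*conj(0) + 6*(1)*conj(1)]
      = (1/24)[(33) + (-6) + (-9) + (0) + (6)] = 24/24 = 1
Dimension check: dim(rho) = sum (mult * dim) = 1*1 + 0*1 + 2*2 + 1*3 + 1*3 = 11 = chi_rho(e) = 11.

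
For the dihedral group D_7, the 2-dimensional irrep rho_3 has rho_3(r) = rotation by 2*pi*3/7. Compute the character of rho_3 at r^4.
chi_{rho_3}(r^4) = 2*cos(2*pi*3*4/7) = -2*cos(3*pi/7)

Proof sketch: rho_3(r^4) is rotation by angle 2*pi*3*4/7, whose trace is 2*cos(2*pi*3*4/7) = -2*cos(3*pi/7).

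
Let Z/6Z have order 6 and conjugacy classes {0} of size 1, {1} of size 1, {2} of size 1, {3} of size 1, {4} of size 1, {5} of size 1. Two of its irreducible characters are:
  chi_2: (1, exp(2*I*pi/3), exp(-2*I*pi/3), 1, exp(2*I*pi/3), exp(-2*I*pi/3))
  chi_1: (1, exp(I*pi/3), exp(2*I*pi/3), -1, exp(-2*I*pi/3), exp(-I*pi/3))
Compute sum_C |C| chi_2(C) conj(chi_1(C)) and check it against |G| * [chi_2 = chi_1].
Sum = 0; so <chi_2, chi_1> = 0 (distinct irreducibles are orthogonal).

Explanation: Compute term by term over conjugacy classes (|C| * chi_2(C) * conj(chi_1(C))):
  1*(1)*conj(1) + 1*(exp(2*I*pi/3))*conj(exp(I*pi/3)) + 1*(exp(-2*I*pi/3))*conj(exp(2*I*pi/3)) + 1*(1)*conj(-1) + 1*(exp(2*I*pi/3))*conj(exp(-2*I*pi/3)) + 1*(exp(-2*I*pi/3))*conj(exp(-I*pi/3))
  = (1) + (exp(I*pi/3)) + (exp(2*I*pi/3)) + (-1) + (exp(-2*I*pi/3)) + (exp(-I*pi/3))
  = 0.
(Exp terms are combined using exp(i*s)*conj(exp(i*t)) = exp(i*(s-t)), and sums of them are collapsed using the identity that for every m > 1 the m distinct m-th roots of unity sum to 0, e.g. 1 + exp(2*I*pi/3) + exp(-2*I*pi/3) = 0.)
Dividing by |G| = 6 gives 0/6 = 0, matching the row-orthogonality relation <chi_2, chi_1> = [chi_2 = chi_1].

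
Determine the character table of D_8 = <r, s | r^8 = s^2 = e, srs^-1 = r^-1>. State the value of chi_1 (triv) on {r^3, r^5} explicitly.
Conjugacy classes: {e} of size 1, {r^4} of size 1, {r^1, r^7} of size 2, {r^2, r^6} of size 2, {r^3, r^5} of size 2, {s, sr^2, ...} of size 4, {sr, sr^3, ...} of size 4.
Character table:
  irrep \ class              {e} (size 1)  {r^4} (size 1)  {r^1, r^7} (size 2)  {r^2, r^6} (size 2)  {r^3, r^5} (size 2)  {s, sr^2, ...} (size 4)  {sr, sr^3, ...} (size 4)
  chi_1 (triv)               1             1               1                    1                    1                    1                        1                       
  chi_2 (sign: r->1, s->-1)  1             1               1                    1                    1                    -1                       -1                      
  chi_3 (r->-1, s->1)        1             1               -1                   1                    -1                   1                        -1                      
  chi_4 (r->-1, s->-1)       1             1               -1                   1                    -1                   -1                       1                       
  chi_5 (2d, j=1)            2             -2              sqrt(2)              0                    -sqrt(2)             0                        0                       
  chi_6 (2d, j=2)            2             2               0                    -2                   0                    0                        0                       
  chi_7 (2d, j=3)            2             -2              -sqrt(2)             0                    sqrt(2)              0                        0                       

Spot check: chi_1 (triv) on {r^3, r^5} = 1.

Justification: D_8 has order 2*8 = 16 with 7 conjugacy classes, hence 7 irreducibles. Sum of squared dims 1 + 1 + 1 + 1 + 4 + 4 + 4 = 16 = |G|. Linear characters come from the abelianisation; the 2-dimensional irreps have character r^k -> 2*cos(2*pi*j*k/8), reflections -> 0.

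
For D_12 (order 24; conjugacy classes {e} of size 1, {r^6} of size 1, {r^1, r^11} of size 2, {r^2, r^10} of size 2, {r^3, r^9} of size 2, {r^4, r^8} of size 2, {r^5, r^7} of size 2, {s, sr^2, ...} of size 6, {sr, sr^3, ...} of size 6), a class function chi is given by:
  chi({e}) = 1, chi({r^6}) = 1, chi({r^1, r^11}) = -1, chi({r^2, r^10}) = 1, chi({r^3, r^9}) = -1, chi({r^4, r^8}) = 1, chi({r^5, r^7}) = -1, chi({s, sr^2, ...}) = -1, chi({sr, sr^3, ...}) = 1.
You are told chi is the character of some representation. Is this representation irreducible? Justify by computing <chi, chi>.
Irreducible: <chi, chi> = 1.

Details: <chi, chi> = (1/|G|) sum_C |C| * |chi(C)|^2 = (1/24)[1*|1|^2 + 1*|1|^2 + 2*|-1|^2 + 2*|1|^2 + 2*|-1|^2 + 2*|1|^2 + 2*|-1|^2 + 6*|-1|^2 + 6*|1|^2]
  = (1/24)[(1) + (1) + (2) + (2) + (2) + (2) + (2) + (6) + (6)] = 24/24 = 1.
A character is irreducible iff <chi, chi> = 1, so this representation is irreducible.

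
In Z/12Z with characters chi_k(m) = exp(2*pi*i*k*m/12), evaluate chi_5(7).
chi_5(7) = zeta_12^35 = exp(-I*pi/6)

Derivation: chi_5(7) = zeta_12^(5*7) = zeta_12^35. Since zeta_12^12 = 1, this equals zeta_12^11 = exp(2*pi*i*11/12) = exp(-I*pi/6).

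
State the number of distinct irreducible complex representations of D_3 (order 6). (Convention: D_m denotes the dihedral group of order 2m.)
3

Details: The number of irreducible complex representations of a finite group equals its number of conjugacy classes. D_3 has 3 conjugacy classes ((n+3)/2 for n odd), so D_3 (order 6) has exactly 3 irreducible complex representations.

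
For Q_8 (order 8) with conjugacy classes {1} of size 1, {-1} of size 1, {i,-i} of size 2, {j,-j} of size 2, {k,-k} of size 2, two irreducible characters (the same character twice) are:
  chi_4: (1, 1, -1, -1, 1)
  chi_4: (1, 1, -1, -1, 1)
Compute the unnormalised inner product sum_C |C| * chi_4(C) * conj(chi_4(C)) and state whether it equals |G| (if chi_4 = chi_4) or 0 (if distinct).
Sum = 8 = |G| = 8; so <chi_4, chi_4> = 1 (norm-1 confirms irreducibility).

Reasoning: Compute term by term over conjugacy classes (|C| * chi_4(C) * conj(chi_4(C))):
  1*(1)*conj(1) + 1*(1)*conj(1) + 2*(-1)*conj(-1) + 2*(-1)*conj(-1) + 2*(1)*conj(1)
  = (1) + (1) + (2) + (2) + (2)
  = 8.
Dividing by |G| = 8 gives 8/8 = 1, matching the row-orthogonality relation <chi_4, chi_4> = [chi_4 = chi_4].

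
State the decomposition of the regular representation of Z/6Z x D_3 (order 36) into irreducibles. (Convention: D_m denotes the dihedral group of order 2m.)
Each irreducible V_i of dimension d_i appears with multiplicity d_i, i.e. rho_reg = (direct sum over all irreducibles V_i) d_i V_i. The irreducible dimensions for Z/6Z x D_3 are 1, 1, 1, 1, 1, 1, 1, 1, 1, 1, 1, 1, 2, 2, 2, 2, 2, 2: 12 irreducibles of dimension 1, each with multiplicity 1; 6 irreducibles of dimension 2, each with multiplicity 2. Total dimension 12*1*1 + 6*2*2 = 36 = |G|.

Proof sketch: General theorem: in the regular representation of a finite group G, each irreducible appears with multiplicity equal to its dimension. Check: dim(rho_reg) = sum d_i^2 = 1 + 1 + 1 + 1 + 1 + 1 + 1 + 1 + 1 + 1 + 1 + 1 + 4 + 4 + 4 + 4 + 4 + 4 = 36 = |G|.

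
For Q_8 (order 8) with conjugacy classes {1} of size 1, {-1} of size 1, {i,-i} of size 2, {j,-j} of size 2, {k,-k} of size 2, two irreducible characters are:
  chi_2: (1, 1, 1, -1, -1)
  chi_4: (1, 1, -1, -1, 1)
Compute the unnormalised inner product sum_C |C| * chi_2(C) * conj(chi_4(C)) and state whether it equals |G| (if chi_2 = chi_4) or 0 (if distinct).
Sum = 0; so <chi_2, chi_4> = 0 (distinct irreducibles are orthogonal).

Compute term by term over conjugacy classes (|C| * chi_2(C) * conj(chi_4(C))):
  1*(1)*conj(1) + 1*(1)*conj(1) + 2*(1)*conj(-1) + 2*(-1)*conj(-1) + 2*(-1)*conj(1)
  = (1) + (1) + (-2) + (2) + (-2)
  = 0.
Dividing by |G| = 8 gives 0/8 = 0, matching the row-orthogonality relation <chi_2, chi_4> = [chi_2 = chi_4].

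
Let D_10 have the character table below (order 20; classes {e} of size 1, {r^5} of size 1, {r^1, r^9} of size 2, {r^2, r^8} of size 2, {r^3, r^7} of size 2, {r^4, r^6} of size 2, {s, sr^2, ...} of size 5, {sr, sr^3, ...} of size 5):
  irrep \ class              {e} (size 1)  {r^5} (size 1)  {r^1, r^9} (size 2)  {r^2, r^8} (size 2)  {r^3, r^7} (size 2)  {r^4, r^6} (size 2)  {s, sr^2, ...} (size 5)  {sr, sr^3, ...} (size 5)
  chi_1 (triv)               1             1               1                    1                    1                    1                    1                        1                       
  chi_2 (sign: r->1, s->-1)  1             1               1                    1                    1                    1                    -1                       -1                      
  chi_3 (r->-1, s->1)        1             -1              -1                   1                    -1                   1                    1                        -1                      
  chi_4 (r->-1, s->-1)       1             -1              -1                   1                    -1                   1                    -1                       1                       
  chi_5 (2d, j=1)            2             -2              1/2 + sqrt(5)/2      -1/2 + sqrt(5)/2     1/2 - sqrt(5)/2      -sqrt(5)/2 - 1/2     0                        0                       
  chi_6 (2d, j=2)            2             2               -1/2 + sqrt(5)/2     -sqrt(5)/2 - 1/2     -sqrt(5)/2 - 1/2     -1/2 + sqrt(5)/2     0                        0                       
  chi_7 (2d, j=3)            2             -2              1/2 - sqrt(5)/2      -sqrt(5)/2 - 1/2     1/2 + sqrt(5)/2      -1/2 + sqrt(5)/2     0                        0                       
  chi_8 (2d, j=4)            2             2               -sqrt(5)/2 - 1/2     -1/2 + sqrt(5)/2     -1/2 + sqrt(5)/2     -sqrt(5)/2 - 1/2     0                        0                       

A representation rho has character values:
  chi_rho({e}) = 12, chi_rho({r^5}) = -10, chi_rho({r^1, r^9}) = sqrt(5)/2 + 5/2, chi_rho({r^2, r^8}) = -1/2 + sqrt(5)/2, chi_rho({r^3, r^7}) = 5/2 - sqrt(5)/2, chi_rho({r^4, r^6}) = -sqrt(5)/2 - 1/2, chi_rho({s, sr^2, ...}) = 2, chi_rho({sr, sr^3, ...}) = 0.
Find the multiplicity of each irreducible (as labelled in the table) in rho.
Multiplicities: chi_1: 1, chi_2: 0, chi_3: 1, chi_4: 0, chi_5: 3, chi_6: 0, chi_7: 2, chi_8: 0.

Reasoning: Use <chi_rho, chi> = (1/|G|) sum_C |C| * chi_rho(C) * conj(chi(C)) with |G| = 20 for each irreducible chi in the table:
  <chi_rho, chi_1> = (1/20)[1*(12)*conj(1) + 1*(-10)*conj(1) + 2*(sqrt(5)/2 + 5/2)*conj(1) + 2*(-1/2 + sqrt(5)/2)*conj(1) + 2*(5/2 - sqrt(5)/2)*conj(1) + 2*(-sqrt(5)/2 - 1/2)*conj(1) + 5*(2)*conj(1) + 5*(0)*conj(1)]
      = (1/20)[(12) + (-10) + (sqrt(5) + 5) + (-1 + sqrt(5)) + (5 - sqrt(5)) + (-sqrt(5) - 1) + (10) + (0)] = 20/20 = 1
  <chi_rho, chi_2> = (1/20)[1*(12)*conj(1) + 1*(-10)*conj(1) + 2*(sqrt(5)/2 + 5/2)*conj(1) + 2*(-1/2 + sqrt(5)/2)*conj(1) + 2*(5/2 - sqrt(5)/2)*conj(1) + 2*(-sqrt(5)/2 - 1/2)*conj(1) + 5*(2)*conj(-1) + 5*(0)*conj(-1)]
      = (1/20)[(12) + (-10) + (sqrt(5) + 5) + (-1 + sqrt(5)) + (5 - sqrt(5)) + (-sqrt(5) - 1) + (-10) + (0)] = 0/20 = 0
  <chi_rho, chi_3> = (1/20)[1*(12)*conj(1) + 1*(-10)*conj(-1) + 2*(sqrt(5)/2 + 5/2)*conj(-1) + 2*(-1/2 + sqrt(5)/2)*conj(1) + 2*(5/2 - sqrt(5)/2)*conj(-1) + 2*(-sqrt(5)/2 - 1/2)*conj(1) + 5*(2)*conj(1) + 5*(0)*conj(-1)]
      = (1/20)[(12) + (10) + (-5 - sqrt(5)) + (-1 + sqrt(5)) + (-5 + sqrt(5)) + (-sqrt(5) - 1) + (10) + (0)] = 20/20 = 1
  <chi_rho, chi_4> = (1/20)[1*(12)*conj(1) + 1*(-10)*conj(-1) + 2*(sqrt(5)/2 + 5/2)*conj(-1) + 2*(-1/2 + sqrt(5)/2)*conj(1) + 2*(5/2 - sqrt(5)/2)*conj(-1) + 2*(-sqrt(5)/2 - 1/2)*conj(1) + 5*(2)*conj(-1) + 5*(0)*conj(1)]
      = (1/20)[(12) + (10) + (-5 - sqrt(5)) + (-1 + sqrt(5)) + (-5 + sqrt(5)) + (-sqrt(5) - 1) + (-10) + (0)] = 0/20 = 0
  <chi_rho, chi_5> = (1/20)[1*(12)*conj(2) + 1*(-10)*conj(-2) + 2*(sqrt(5)/2 + 5/2)*conj(1/2 + sqrt(5)/2) + 2*(-1/2 + sqrt(5)/2)*conj(-1/2 + sqrt(5)/2) + 2*(5/2 - sqrt(5)/2)*conj(1/2 - sqrt(5)/2) + 2*(-sqrt(5)/2 - 1/2)*conj(-sqrt(5)/2 - 1/2) + 5*(2)*conj(0) + 5*(0)*conj(0)]
      = (1/20)[(24) + (20) + (5 + 3*sqrt(5)) + (3 - sqrt(5)) + (5 - 3*sqrt(5)) + (sqrt(5) + 3) + (0) + (0)] = 60/20 = 3
  <chi_rho, chi_6> = (1/20)[1*(12)*conj(2) + 1*(-10)*conj(2) + 2*(sqrt(5)/2 + 5/2)*conj(-1/2 + sqrt(5)/2) + 2*(-1/2 + sqrt(5)/2)*conj(-sqrt(5)/2 - 1/2) + 2*(5/2 - sqrt(5)/2)*conj(-sqrt(5)/2 - 1/2) + 2*(-sqrt(5)/2 - 1/2)*conj(-1/2 + sqrt(5)/2) + 5*(2)*conj(0) + 5*(0)*conj(0)]
      = (1/20)[(24) + (-20) + (2*sqrt(5)) + (-2) + (-2*sqrt(5)) + (-2) + (0) + (0)] = 0/20 = 0
  <chi_rho, chi_7> = (1/20)[1*(12)*conj(2) + 1*(-10)*conj(-2) + 2*(sqrt(5)/2 + 5/2)*conj(1/2 - sqrt(5)/2) + 2*(-1/2 + sqrt(5)/2)*conj(-sqrt(5)/2 - 1/2) + 2*(5/2 - sqrt(5)/2)*conj(1/2 + sqrt(5)/2) + 2*(-sqrt(5)/2 - 1/2)*conj(-1/2 + sqrt(5)/2) + 5*(2)*conj(0) + 5*(0)*conj(0)]
      = (1/20)[(24) + (20) + (-2*sqrt(5)) + (-2) + (2*sqrt(5)) + (-2) + (0) + (0)] = 40/20 = 2
  <chi_rho, chi_8> = (1/20)[1*(12)*conj(2) + 1*(-10)*conj(2) + 2*(sqrt(5)/2 + 5/2)*conj(-sqrt(5)/2 - 1/2) + 2*(-1/2 + sqrt(5)/2)*conj(-1/2 + sqrt(5)/2) + 2*(5/2 - sqrt(5)/2)*conj(-1/2 + sqrt(5)/2) + 2*(-sqrt(5)/2 - 1/2)*conj(-sqrt(5)/2 - 1/2) + 5*(2)*conj(0) + 5*(0)*conj(0)]
      = (1/20)[(24) + (-20) + (-3*sqrt(5) - 5) + (3 - sqrt(5)) + (-5 + 3*sqrt(5)) + (sqrt(5) + 3) + (0) + (0)] = 0/20 = 0
Dimension check: dim(rho) = sum (mult * dim) = 1*1 + 0*1 + 1*1 + 0*1 + 3*2 + 0*2 + 2*2 + 0*2 = 12 = chi_rho(e) = 12.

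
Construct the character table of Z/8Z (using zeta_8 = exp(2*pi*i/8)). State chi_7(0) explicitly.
Character table of Z/8Z (irreps indexed chi_0,...,chi_7 with chi_k(m) = zeta_8^(k*m), zeta_8 = exp(2*pi*i/8)):
  irrep \ class  {0} (size 1)  {1} (size 1)    {2} (size 1)  {3} (size 1)    {4} (size 1)  {5} (size 1)    {6} (size 1)  {7} (size 1)  
  chi_0          1             1               1             1               1             1               1             1             
  chi_1          1             exp(I*pi/4)     I             exp(3*I*pi/4)   -1            exp(-3*I*pi/4)  -I            exp(-I*pi/4)  
  chi_2          1             I               -1            -I              1             I               -1            -I            
  chi_3          1             exp(3*I*pi/4)   -I            exp(I*pi/4)     -1            exp(-I*pi/4)    I             exp(-3*I*pi/4)
  chi_4          1             -1              1             -1              1             -1              1             -1            
  chi_5          1             exp(-3*I*pi/4)  I             exp(-I*pi/4)    -1            exp(I*pi/4)     -I            exp(3*I*pi/4) 
  chi_6          1             -I              -1            I               1             -I              -1            I             
  chi_7          1             exp(-I*pi/4)    -I            exp(-3*I*pi/4)  -1            exp(3*I*pi/4)   I             exp(I*pi/4)   

Spot check: chi_7(0) = zeta_8^(7*0) = zeta_8^0 = 1.

Argument: Z/8Z is abelian, so all 8 irreducible complex representations are 1-dimensional. They are given by chi_k(m) = zeta_8^(k*m) for k = 0,...,7. Row orthogonality: sum_m chi_k(m) conj(chi_l(m)) = 8 * [k = l].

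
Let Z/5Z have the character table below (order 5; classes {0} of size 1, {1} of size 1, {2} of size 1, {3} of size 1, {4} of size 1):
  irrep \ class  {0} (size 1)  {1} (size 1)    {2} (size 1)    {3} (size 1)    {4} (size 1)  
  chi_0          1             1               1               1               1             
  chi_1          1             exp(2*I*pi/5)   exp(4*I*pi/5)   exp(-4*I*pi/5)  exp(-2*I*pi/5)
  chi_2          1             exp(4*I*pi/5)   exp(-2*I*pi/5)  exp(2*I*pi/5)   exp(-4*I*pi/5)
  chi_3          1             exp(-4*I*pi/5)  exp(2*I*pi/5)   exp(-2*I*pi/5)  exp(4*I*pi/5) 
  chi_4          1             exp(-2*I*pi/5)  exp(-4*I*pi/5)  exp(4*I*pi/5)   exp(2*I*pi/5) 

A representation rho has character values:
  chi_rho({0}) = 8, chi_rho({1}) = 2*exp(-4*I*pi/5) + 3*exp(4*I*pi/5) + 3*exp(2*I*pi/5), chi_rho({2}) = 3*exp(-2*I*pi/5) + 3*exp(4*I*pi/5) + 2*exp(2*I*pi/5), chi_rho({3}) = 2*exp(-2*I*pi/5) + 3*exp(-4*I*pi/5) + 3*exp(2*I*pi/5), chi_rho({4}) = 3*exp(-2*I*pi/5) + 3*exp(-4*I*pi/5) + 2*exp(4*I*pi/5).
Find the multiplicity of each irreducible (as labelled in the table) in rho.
Multiplicities: chi_0: 0, chi_1: 3, chi_2: 3, chi_3: 2, chi_4: 0.

Explanation: Use <chi_rho, chi> = (1/|G|) sum_C |C| * chi_rho(C) * conj(chi(C)) with |G| = 5 for each irreducible chi in the table:
  <chi_rho, chi_0> = (1/5)[1*(8)*conj(1) + 1*(2*exp(-4*I*pi/5) + 3*exp(4*I*pi/5) + 3*exp(2*I*pi/5))*conj(1) + 1*(3*exp(-2*I*pi/5) + 3*exp(4*I*pi/5) + 2*exp(2*I*pi/5))*conj(1) + 1*(2*exp(-2*I*pi/5) + 3*exp(-4*I*pi/5) + 3*exp(2*I*pi/5))*conj(1) + 1*(3*exp(-2*I*pi/5) + 3*exp(-4*I*pi/5) + 2*exp(4*I*pi/5))*conj(1)]
      = (1/5)[(8) + (2*exp(-4*I*pi/5) + 3*exp(4*I*pi/5) + 3*exp(2*I*pi/5)) + (3*exp(-2*I*pi/5) + 3*exp(4*I*pi/5) + 2*exp(2*I*pi/5)) + (2*exp(-2*I*pi/5) + 3*exp(-4*I*pi/5) + 3*exp(2*I*pi/5)) + (3*exp(-2*I*pi/5) + 3*exp(-4*I*pi/5) + 2*exp(4*I*pi/5))] = 0/5 = 0
  <chi_rho, chi_1> = (1/5)[1*(8)*conj(1) + 1*(2*exp(-4*I*pi/5) + 3*exp(4*I*pi/5) + 3*exp(2*I*pi/5))*conj(exp(2*I*pi/5)) + 1*(3*exp(-2*I*pi/5) + 3*exp(4*I*pi/5) + 2*exp(2*I*pi/5))*conj(exp(4*I*pi/5)) + 1*(2*exp(-2*I*pi/5) + 3*exp(-4*I*pi/5) + 3*exp(2*I*pi/5))*conj(exp(-4*I*pi/5)) + 1*(3*exp(-2*I*pi/5) + 3*exp(-4*I*pi/5) + 2*exp(4*I*pi/5))*conj(exp(-2*I*pi/5))]
      = (1/5)[(8) + (3 + 2*exp(4*I*pi/5) + 3*exp(2*I*pi/5)) + (3 + 2*exp(-2*I*pi/5) + 3*exp(4*I*pi/5)) + (3 + 3*exp(-4*I*pi/5) + 2*exp(2*I*pi/5)) + (3 + 3*exp(-2*I*pi/5) + 2*exp(-4*I*pi/5))] = 15/5 = 3
  <chi_rho, chi_2> = (1/5)[1*(8)*conj(1) + 1*(2*exp(-4*I*pi/5) + 3*exp(4*I*pi/5) + 3*exp(2*I*pi/5))*conj(exp(4*I*pi/5)) + 1*(3*exp(-2*I*pi/5) + 3*exp(4*I*pi/5) + 2*exp(2*I*pi/5))*conj(exp(-2*I*pi/5)) + 1*(2*exp(-2*I*pi/5) + 3*exp(-4*I*pi/5) + 3*exp(2*I*pi/5))*conj(exp(2*I*pi/5)) + 1*(3*exp(-2*I*pi/5) + 3*exp(-4*I*pi/5) + 2*exp(4*I*pi/5))*conj(exp(-4*I*pi/5))]
      = (1/5)[(8) + (3 + 3*exp(-2*I*pi/5) + 2*exp(2*I*pi/5)) + (3 + 3*exp(-4*I*pi/5) + 2*exp(4*I*pi/5)) + (3 + 2*exp(-4*I*pi/5) + 3*exp(4*I*pi/5)) + (3 + 2*exp(-2*I*pi/5) + 3*exp(2*I*pi/5))] = 15/5 = 3
  <chi_rho, chi_3> = (1/5)[1*(8)*conj(1) + 1*(2*exp(-4*I*pi/5) + 3*exp(4*I*pi/5) + 3*exp(2*I*pi/5))*conj(exp(-4*I*pi/5)) + 1*(3*exp(-2*I*pi/5) + 3*exp(4*I*pi/5) + 2*exp(2*I*pi/5))*conj(exp(2*I*pi/5)) + 1*(2*exp(-2*I*pi/5) + 3*exp(-4*I*pi/5) + 3*exp(2*I*pi/5))*conj(exp(-2*I*pi/5)) + 1*(3*exp(-2*I*pi/5) + 3*exp(-4*I*pi/5) + 2*exp(4*I*pi/5))*conj(exp(4*I*pi/5))]
      = (1/5)[(8) + (2 + 3*exp(-2*I*pi/5) + 3*exp(-4*I*pi/5)) + (2 + 3*exp(-4*I*pi/5) + 3*exp(2*I*pi/5)) + (2 + 3*exp(-2*I*pi/5) + 3*exp(4*I*pi/5)) + (2 + 3*exp(4*I*pi/5) + 3*exp(2*I*pi/5))] = 10/5 = 2
  <chi_rho, chi_4> = (1/5)[1*(8)*conj(1) + 1*(2*exp(-4*I*pi/5) + 3*exp(4*I*pi/5) + 3*exp(2*I*pi/5))*conj(exp(-2*I*pi/5)) + 1*(3*exp(-2*I*pi/5) + 3*exp(4*I*pi/5) + 2*exp(2*I*pi/5))*conj(exp(-4*I*pi/5)) + 1*(2*exp(-2*I*pi/5) + 3*exp(-4*I*pi/5) + 3*exp(2*I*pi/5))*conj(exp(4*I*pi/5)) + 1*(3*exp(-2*I*pi/5) + 3*exp(-4*I*pi/5) + 2*exp(4*I*pi/5))*conj(exp(2*I*pi/5))]
      = (1/5)[(8) + (2*exp(-2*I*pi/5) + 3*exp(-4*I*pi/5) + 3*exp(4*I*pi/5)) + (3*exp(-2*I*pi/5) + 2*exp(-4*I*pi/5) + 3*exp(2*I*pi/5)) + (3*exp(-2*I*pi/5) + 2*exp(4*I*pi/5) + 3*exp(2*I*pi/5)) + (3*exp(-4*I*pi/5) + 3*exp(4*I*pi/5) + 2*exp(2*I*pi/5))] = 0/5 = 0
(Exp terms are combined using exp(i*s)*conj(exp(i*t)) = exp(i*(s-t)), and sums of them are collapsed using the identity that for every m > 1 the m distinct m-th roots of unity sum to 0, e.g. 1 + exp(2*I*pi/3) + exp(-2*I*pi/3) = 0.)
Dimension check: dim(rho) = sum (mult * dim) = 0*1 + 3*1 + 3*1 + 2*1 + 0*1 = 8 = chi_rho(e) = 8.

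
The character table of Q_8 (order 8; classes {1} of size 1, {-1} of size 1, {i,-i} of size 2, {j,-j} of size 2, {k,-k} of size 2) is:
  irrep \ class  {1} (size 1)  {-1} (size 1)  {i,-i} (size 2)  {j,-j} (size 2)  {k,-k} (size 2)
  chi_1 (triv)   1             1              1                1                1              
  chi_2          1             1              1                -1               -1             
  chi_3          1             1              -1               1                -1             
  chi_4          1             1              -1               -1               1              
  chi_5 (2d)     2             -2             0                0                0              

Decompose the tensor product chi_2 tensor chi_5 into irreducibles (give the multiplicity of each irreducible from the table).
chi_2 tensor chi_5 = chi_5 (all other irreducibles have multiplicity 0).

Reasoning: The character of a tensor product is the pointwise product (chi_2 * chi_5)(C) = chi_2(C) * chi_5(C):
  {1}: (1)*(2), {-1}: (1)*(-2), {i,-i}: (1)*(0), {j,-j}: (-1)*(0), {k,-k}: (-1)*(0)
so (chi_2 * chi_5) takes values
  {1} -> 2, {-1} -> -2, {i,-i} -> 0, {j,-j} -> 0, {k,-k} -> 0.
Now take the inner product of this character with each irreducible chi from the table, <chi_2*chi_5, chi> = (1/8) sum_C |C| (chi_2*chi_5)(C) conj(chi(C)):
  <chi_2*chi_5, chi_1> = (1/8)[1*(2)*conj(1) + 1*(-2)*conj(1) + 2*(0)*conj(1) + 2*(0)*conj(1) + 2*(0)*conj(1)]
      = (1/8)[(2) + (-2) + (0) + (0) + (0)] = 0/8 = 0
  <chi_2*chi_5, chi_2> = (1/8)[1*(2)*conj(1) + 1*(-2)*conj(1) + 2*(0)*conj(1) + 2*(0)*conj(-1) + 2*(0)*conj(-1)]
      = (1/8)[(2) + (-2) + (0) + (0) + (0)] = 0/8 = 0
  <chi_2*chi_5, chi_3> = (1/8)[1*(2)*conj(1) + 1*(-2)*conj(1) + 2*(0)*conj(-1) + 2*(0)*conj(1) + 2*(0)*conj(-1)]
      = (1/8)[(2) + (-2) + (0) + (0) + (0)] = 0/8 = 0
  <chi_2*chi_5, chi_4> = (1/8)[1*(2)*conj(1) + 1*(-2)*conj(1) + 2*(0)*conj(-1) + 2*(0)*conj(-1) + 2*(0)*conj(1)]
      = (1/8)[(2) + (-2) + (0) + (0) + (0)] = 0/8 = 0
  <chi_2*chi_5, chi_5> = (1/8)[1*(2)*conj(2) + 1*(-2)*conj(-2) + 2*(0)*conj(0) + 2*(0)*conj(0) + 2*(0)*conj(0)]
      = (1/8)[(4) + (4) + (0) + (0) + (0)] = 8/8 = 1
Hence the multiplicities are chi_5: 1. Dimension check: dim(chi_2)*dim(chi_5) = 1*2 = 2 and sum (mult * dim) = 1*2 = 2.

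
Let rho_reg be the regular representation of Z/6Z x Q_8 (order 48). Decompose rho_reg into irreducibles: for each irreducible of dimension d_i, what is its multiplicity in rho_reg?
Each irreducible V_i of dimension d_i appears with multiplicity d_i, i.e. rho_reg = (direct sum over all irreducibles V_i) d_i V_i. The irreducible dimensions for Z/6Z x Q_8 are 1, 1, 1, 1, 1, 1, 1, 1, 1, 1, 1, 1, 1, 1, 1, 1, 1, 1, 1, 1, 1, 1, 1, 1, 2, 2, 2, 2, 2, 2: 24 irreducibles of dimension 1, each with multiplicity 1; 6 irreducibles of dimension 2, each with multiplicity 2. Total dimension 24*1*1 + 6*2*2 = 48 = |G|.

Justification: General theorem: in the regular representation of a finite group G, each irreducible appears with multiplicity equal to its dimension. Check: dim(rho_reg) = sum d_i^2 = 1 + 1 + 1 + 1 + 1 + 1 + 1 + 1 + 1 + 1 + 1 + 1 + 1 + 1 + 1 + 1 + 1 + 1 + 1 + 1 + 1 + 1 + 1 + 1 + 4 + 4 + 4 + 4 + 4 + 4 = 48 = |G|.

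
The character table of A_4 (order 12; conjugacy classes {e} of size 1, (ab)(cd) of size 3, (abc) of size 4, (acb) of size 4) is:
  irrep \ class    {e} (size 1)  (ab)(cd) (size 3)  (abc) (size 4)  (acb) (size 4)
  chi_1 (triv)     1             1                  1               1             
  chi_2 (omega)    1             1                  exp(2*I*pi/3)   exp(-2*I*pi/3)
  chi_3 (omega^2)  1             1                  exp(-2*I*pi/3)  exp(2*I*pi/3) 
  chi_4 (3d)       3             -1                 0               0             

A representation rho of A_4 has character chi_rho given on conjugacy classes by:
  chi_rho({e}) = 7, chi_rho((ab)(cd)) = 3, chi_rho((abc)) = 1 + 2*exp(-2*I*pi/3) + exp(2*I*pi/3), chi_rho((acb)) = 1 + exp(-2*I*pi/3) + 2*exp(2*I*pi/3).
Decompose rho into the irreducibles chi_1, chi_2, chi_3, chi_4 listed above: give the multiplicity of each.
Multiplicities: chi_1: 1, chi_2: 1, chi_3: 2, chi_4: 1.

Justification: Use <chi_rho, chi> = (1/|G|) sum_C |C| * chi_rho(C) * conj(chi(C)) with |G| = 12 for each irreducible chi in the table:
  <chi_rho, chi_1> = (1/12)[1*(7)*conj(1) + 3*(3)*conj(1) + 4*(1 + 2*exp(-2*I*pi/3) + exp(2*I*pi/3))*conj(1) + 4*(1 + exp(-2*I*pi/3) + 2*exp(2*I*pi/3))*conj(1)]
      = (1/12)[(7) + (9) + (4 + 8*exp(-2*I*pi/3) + 4*exp(2*I*pi/3)) + (4 + 4*exp(-2*I*pi/3) + 8*exp(2*I*pi/3))] = 12/12 = 1
  <chi_rho, chi_2> = (1/12)[1*(7)*conj(1) + 3*(3)*conj(1) + 4*(1 + 2*exp(-2*I*pi/3) + exp(2*I*pi/3))*conj(exp(2*I*pi/3)) + 4*(1 + exp(-2*I*pi/3) + 2*exp(2*I*pi/3))*conj(exp(-2*I*pi/3))]
      = (1/12)[(7) + (9) + (4 + 4*exp(-2*I*pi/3) + 8*exp(2*I*pi/3)) + (4 + 8*exp(-2*I*pi/3) + 4*exp(2*I*pi/3))] = 12/12 = 1
  <chi_rho, chi_3> = (1/12)[1*(7)*conj(1) + 3*(3)*conj(1) + 4*(1 + 2*exp(-2*I*pi/3) + exp(2*I*pi/3))*conj(exp(-2*I*pi/3)) + 4*(1 + exp(-2*I*pi/3) + 2*exp(2*I*pi/3))*conj(exp(2*I*pi/3))]
      = (1/12)[(7) + (9) + (4) + (4)] = 24/12 = 2
  <chi_rho, chi_4> = (1/12)[1*(7)*conj(3) + 3*(3)*conj(-1) + 4*(1 + 2*exp(-2*I*pi/3) + exp(2*I*pi/3))*conj(0) + 4*(1 + exp(-2*I*pi/3) + 2*exp(2*I*pi/3))*conj(0)]
      = (1/12)[(21) + (-9) + (0) + (0)] = 12/12 = 1
(Exp terms are combined using exp(i*s)*conj(exp(i*t)) = exp(i*(s-t)), and sums of them are collapsed using the identity that for every m > 1 the m distinct m-th roots of unity sum to 0, e.g. 1 + exp(2*I*pi/3) + exp(-2*I*pi/3) = 0.)
Dimension check: dim(rho) = sum (mult * dim) = 1*1 + 1*1 + 2*1 + 1*3 = 7 = chi_rho(e) = 7.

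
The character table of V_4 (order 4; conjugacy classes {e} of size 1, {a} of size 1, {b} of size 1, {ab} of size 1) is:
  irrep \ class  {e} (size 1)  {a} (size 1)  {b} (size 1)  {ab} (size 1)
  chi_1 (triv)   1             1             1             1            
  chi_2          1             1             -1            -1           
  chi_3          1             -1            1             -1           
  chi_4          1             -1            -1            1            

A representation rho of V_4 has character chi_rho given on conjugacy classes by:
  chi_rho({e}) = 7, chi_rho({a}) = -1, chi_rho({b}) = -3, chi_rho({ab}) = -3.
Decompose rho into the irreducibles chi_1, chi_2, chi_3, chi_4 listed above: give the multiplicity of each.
Multiplicities: chi_1: 0, chi_2: 3, chi_3: 2, chi_4: 2.

Proof sketch: Use <chi_rho, chi> = (1/|G|) sum_C |C| * chi_rho(C) * conj(chi(C)) with |G| = 4 for each irreducible chi in the table:
  <chi_rho, chi_1> = (1/4)[1*(7)*conj(1) + 1*(-1)*conj(1) + 1*(-3)*conj(1) + 1*(-3)*conj(1)]
      = (1/4)[(7) + (-1) + (-3) + (-3)] = 0/4 = 0
  <chi_rho, chi_2> = (1/4)[1*(7)*conj(1) + 1*(-1)*conj(1) + 1*(-3)*conj(-1) + 1*(-3)*conj(-1)]
      = (1/4)[(7) + (-1) + (3) + (3)] = 12/4 = 3
  <chi_rho, chi_3> = (1/4)[1*(7)*conj(1) + 1*(-1)*conj(-1) + 1*(-3)*conj(1) + 1*(-3)*conj(-1)]
      = (1/4)[(7) + (1) + (-3) + (3)] = 8/4 = 2
  <chi_rho, chi_4> = (1/4)[1*(7)*conj(1) + 1*(-1)*conj(-1) + 1*(-3)*conj(-1) + 1*(-3)*conj(1)]
      = (1/4)[(7) + (1) + (3) + (-3)] = 8/4 = 2
Dimension check: dim(rho) = sum (mult * dim) = 0*1 + 3*1 + 2*1 + 2*1 = 7 = chi_rho(e) = 7.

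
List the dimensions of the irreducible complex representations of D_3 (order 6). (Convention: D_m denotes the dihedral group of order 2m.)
Dimensions: 1, 1, 2

Proof sketch: There are 3 irreducibles (= number of conjugacy classes). Their dimensions d_i satisfy sum d_i^2 = |G| = 6: 1 + 1 + 4 = 6.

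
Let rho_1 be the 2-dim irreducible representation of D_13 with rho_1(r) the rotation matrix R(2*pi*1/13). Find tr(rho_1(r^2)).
chi_{rho_1}(r^2) = 2*cos(2*pi*1*2/13) = 2*cos(4*pi/13)

rho_1(r^2) is rotation by angle 2*pi*1*2/13, whose trace is 2*cos(2*pi*1*2/13) = 2*cos(4*pi/13).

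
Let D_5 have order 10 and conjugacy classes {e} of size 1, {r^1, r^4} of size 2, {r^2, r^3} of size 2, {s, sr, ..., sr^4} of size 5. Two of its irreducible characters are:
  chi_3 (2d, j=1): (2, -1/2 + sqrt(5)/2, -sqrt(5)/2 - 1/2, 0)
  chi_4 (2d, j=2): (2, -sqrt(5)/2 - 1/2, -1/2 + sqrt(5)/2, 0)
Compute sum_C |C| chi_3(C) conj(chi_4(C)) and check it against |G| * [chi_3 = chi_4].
Sum = 0; so <chi_3, chi_4> = 0 (distinct irreducibles are orthogonal).

Solution. Compute term by term over conjugacy classes (|C| * chi_3(C) * conj(chi_4(C))):
  1*(2)*conj(2) + 2*(-1/2 + sqrt(5)/2)*conj(-sqrt(5)/2 - 1/2) + 2*(-sqrt(5)/2 - 1/2)*conj(-1/2 + sqrt(5)/2) + 5*(0)*conj(0)
  = (4) + (-2) + (-2) + (0)
  = 0.
Dividing by |G| = 10 gives 0/10 = 0, matching the row-orthogonality relation <chi_3, chi_4> = [chi_3 = chi_4].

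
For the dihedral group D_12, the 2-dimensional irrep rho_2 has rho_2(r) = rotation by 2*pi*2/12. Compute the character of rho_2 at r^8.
chi_{rho_2}(r^8) = 2*cos(2*pi*2*8/12) = -1

Solution. rho_2(r^8) is rotation by angle 2*pi*2*8/12, whose trace is 2*cos(2*pi*2*8/12) = -1.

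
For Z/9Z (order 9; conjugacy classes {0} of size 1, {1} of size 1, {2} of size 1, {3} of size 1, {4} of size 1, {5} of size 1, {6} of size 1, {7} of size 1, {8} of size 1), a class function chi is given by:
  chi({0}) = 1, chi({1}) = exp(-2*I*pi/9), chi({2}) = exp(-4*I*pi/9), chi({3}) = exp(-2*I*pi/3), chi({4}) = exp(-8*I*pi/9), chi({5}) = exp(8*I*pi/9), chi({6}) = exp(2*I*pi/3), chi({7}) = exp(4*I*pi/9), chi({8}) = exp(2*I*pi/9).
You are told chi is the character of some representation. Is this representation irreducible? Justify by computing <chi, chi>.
Irreducible: <chi, chi> = 1.

Details: <chi, chi> = (1/|G|) sum_C |C| * |chi(C)|^2 = (1/9)[1*|1|^2 + 1*|exp(-2*I*pi/9)|^2 + 1*|exp(-4*I*pi/9)|^2 + 1*|exp(-2*I*pi/3)|^2 + 1*|exp(-8*I*pi/9)|^2 + 1*|exp(8*I*pi/9)|^2 + 1*|exp(2*I*pi/3)|^2 + 1*|exp(4*I*pi/9)|^2 + 1*|exp(2*I*pi/9)|^2]
  = (1/9)[(1) + (1) + (1) + (1) + (1) + (1) + (1) + (1) + (1)] = 9/9 = 1.
(Exp terms are combined using exp(i*s)*conj(exp(i*t)) = exp(i*(s-t)), and sums of them are collapsed using the identity that for every m > 1 the m distinct m-th roots of unity sum to 0, e.g. 1 + exp(2*I*pi/3) + exp(-2*I*pi/3) = 0.)
A character is irreducible iff <chi, chi> = 1, so this representation is irreducible.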